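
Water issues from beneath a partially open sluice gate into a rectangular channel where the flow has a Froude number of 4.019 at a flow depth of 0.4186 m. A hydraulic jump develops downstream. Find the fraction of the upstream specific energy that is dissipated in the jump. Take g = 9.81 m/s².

Fr₁ = 4.019 (given).
From the momentum equation for a rectangular channel, y₂/y₁ = ½[√(1 + 8Fr₁²) − 1] = ½[√130.22 − 1] = 5.206.
y₂ = 5.206 × 0.4186 = 2.179 m.
E₁ = y₁(1 + Fr₁²/2) = 0.4186×(1 + 4.019²/2) = 3.799 m. ΔE = (y₂ − y₁)³/(4y₁y₂) = 1.495 m. ΔE/E₁ = 1.495/3.799 = 0.394.

ΔE/E₁ = 0.394 (39.4%)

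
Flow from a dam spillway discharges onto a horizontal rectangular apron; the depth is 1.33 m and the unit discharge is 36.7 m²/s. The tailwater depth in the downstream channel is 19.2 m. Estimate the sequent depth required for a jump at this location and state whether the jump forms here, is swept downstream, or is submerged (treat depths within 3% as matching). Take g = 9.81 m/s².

V₁ = q/y₁ = 36.7/1.33 = 27.6 m/s. Fr₁ = V₁/√(g·y₁) = 27.6/√(9.81×1.33) = 7.64.
From the momentum equation for a rectangular channel, y₂/y₁ = ½[√(1 + 8Fr₁²) − 1] = ½[√467.9 − 1] = 10.3.
y₂ = 10.3 × 1.33 = 13.7 m.
Tailwater y_tw = 19.2 m: y_tw > y₂, so the jump is submerged.

y₂ = 13.7 m; the jump is submerged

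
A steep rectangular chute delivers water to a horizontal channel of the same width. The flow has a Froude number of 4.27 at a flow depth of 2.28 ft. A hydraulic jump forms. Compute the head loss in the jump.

Fr₁ = 4.27 (given).
Conjugate-depth relation: y₂/y₁ = ½[√(1 + 8Fr₁²) − 1] = ½[√146.9 − 1] = 5.56.
y₂ = 5.56 × 2.28 = 12.7 ft.
V₁ = Fr₁·√(g·y₁) = 4.27×√(32.2×2.28) = 36.6 ft/s; q = V₁·y₁ = 83.4 ft²/s. V₂ = q/y₂ = 83.4/12.7 = 6.58 ft/s. E₁ = y₁ + V₁²/2g = 23.1 ft; E₂ = y₂ + V₂²/2g = 13.3 ft. ΔE = E₁ − E₂ = 9.72 ft.

ΔE = 9.72 ft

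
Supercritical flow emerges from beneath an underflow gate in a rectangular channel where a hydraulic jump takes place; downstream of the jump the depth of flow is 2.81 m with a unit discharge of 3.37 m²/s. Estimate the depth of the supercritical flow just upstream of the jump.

V₂ = q/y₂ = 3.37/2.81 = 1.20 m/s; Fr₂ = V₂/√(g·y₂) = 0.228.
The Bélanger relation is symmetric: y₁/y₂ = ½[√(1 + 8Fr₂²) − 1] = ½[√1.417 − 1] = 0.0953.
y₁ = 0.0953 × 2.81 = 0.268 m.

y₁ = 0.268 m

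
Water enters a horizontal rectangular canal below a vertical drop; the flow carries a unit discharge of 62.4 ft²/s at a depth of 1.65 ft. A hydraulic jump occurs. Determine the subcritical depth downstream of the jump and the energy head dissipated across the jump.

V₁ = q/y₁ = 62.4/1.65 = 37.8 ft/s. Fr₁ = V₁/√(g·y₁) = 37.8/√(32.2×1.65) = 5.19.
Conjugate-depth relation: y₂/y₁ = ½[√(1 + 8Fr₁²) − 1] = ½[√216.4 − 1] = 6.85.
y₂ = 6.85 × 1.65 = 11.3 ft.
Head loss: ΔE = (y₂ − y₁)³/(4y₁y₂) = (11.3 − 1.65)³/(4×1.65×11.3) = 901/74.6 = 12.1 ft.

y₂ = 11.3 ft; ΔE = 12.1 ft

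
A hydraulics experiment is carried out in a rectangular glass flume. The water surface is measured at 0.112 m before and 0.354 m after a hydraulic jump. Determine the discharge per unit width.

For a rectangular channel the momentum equation gives q² = ½·g·y₁·y₂·(y₁ + y₂) = ½×9.81×0.112×0.354×0.466 = 0.0906.
q = √0.0906 = 0.301 m²/s.

q = 0.301 m²/s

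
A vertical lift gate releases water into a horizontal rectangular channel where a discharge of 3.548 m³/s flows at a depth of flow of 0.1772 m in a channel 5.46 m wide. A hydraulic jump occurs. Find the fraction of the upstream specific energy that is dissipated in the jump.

ΔE/E₁ = 0.222 (22.2%)

q = Q/b = 3.548/5.46 = 0.6498 m²/s; V₁ = q/y₁ = 3.667 m/s. Fr₁ = V₁/√(g·y₁) = 2.781.
Sequent-depth ratio: y₂/y₁ = ½[√(1 + 8Fr₁²) − 1] = ½[√62.889 − 1] = 3.465.
y₂ = 3.465 × 0.1772 = 0.6140 m.
E₁ = y₁ + V₁²/2g = 0.8626 m. ΔE = (y₂ − y₁)³/(4y₁y₂) = 0.1915 m. ΔE/E₁ = 0.1915/0.8626 = 0.222.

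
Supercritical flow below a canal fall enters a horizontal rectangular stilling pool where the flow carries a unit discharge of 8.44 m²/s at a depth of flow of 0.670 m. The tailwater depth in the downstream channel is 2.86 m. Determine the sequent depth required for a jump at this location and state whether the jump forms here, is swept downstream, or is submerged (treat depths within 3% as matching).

V₁ = q/y₁ = 8.44/0.670 = 12.6 m/s. Fr₁ = V₁/√(g·y₁) = 12.6/√(9.81×0.670) = 4.91.
By Bélanger, y₂/y₁ = ½[√(1 + 8Fr₁²) − 1] = ½[√194.1 − 1] = 6.47.
y₂ = 6.47 × 0.670 = 4.33 m.
Tailwater y_tw = 2.86 m: y_tw < y₂, so the jump is swept downstream.

y₂ = 4.33 m; the jump is swept downstream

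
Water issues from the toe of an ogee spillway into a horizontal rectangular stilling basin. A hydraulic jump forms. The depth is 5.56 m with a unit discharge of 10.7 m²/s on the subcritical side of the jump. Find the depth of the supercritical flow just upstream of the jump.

V₂ = q/y₂ = 10.7/5.56 = 1.92 m/s; Fr₂ = V₂/√(g·y₂) = 0.261.
The Bélanger relation is symmetric: y₁/y₂ = ½[√(1 + 8Fr₂²) − 1] = ½[√1.543 − 1] = 0.121.
y₁ = 0.121 × 5.56 = 0.673 m.

y₁ = 0.673 m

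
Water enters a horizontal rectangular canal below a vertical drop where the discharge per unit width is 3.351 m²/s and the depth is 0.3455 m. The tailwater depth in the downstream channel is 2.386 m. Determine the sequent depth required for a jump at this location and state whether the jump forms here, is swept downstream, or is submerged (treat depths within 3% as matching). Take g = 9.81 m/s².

y₂ = 2.407 m; the jump forms here

V₁ = q/y₁ = 3.351/0.3455 = 9.699 m/s. Fr₁ = V₁/√(g·y₁) = 9.699/√(9.81×0.3455) = 5.268.
By Bélanger, y₂/y₁ = ½[√(1 + 8Fr₁²) − 1] = ½[√223.04 − 1] = 6.967.
y₂ = 6.967 × 0.3455 = 2.407 m.
Tailwater y_tw = 2.386 m: y_tw ≈ y₂, so the jump forms here.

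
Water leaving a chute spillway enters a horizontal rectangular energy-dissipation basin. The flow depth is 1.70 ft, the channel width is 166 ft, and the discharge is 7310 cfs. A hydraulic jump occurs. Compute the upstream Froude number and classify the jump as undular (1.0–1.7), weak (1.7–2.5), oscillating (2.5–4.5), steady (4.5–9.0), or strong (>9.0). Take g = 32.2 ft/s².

Fr₁ = 3.50; oscillating jump

q = Q/b = 7310/166 = 44.0 ft²/s; V₁ = q/y₁ = 25.9 ft/s. Fr₁ = V₁/√(g·y₁) = 3.50.
Fr₁ = 3.50 lies in the oscillating range.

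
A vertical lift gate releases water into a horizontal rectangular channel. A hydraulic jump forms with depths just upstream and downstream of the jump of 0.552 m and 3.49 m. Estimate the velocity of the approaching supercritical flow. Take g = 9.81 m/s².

V₁ = 11.2 m/s

For a rectangular channel the momentum equation gives q² = ½·g·y₁·y₂·(y₁ + y₂) = ½×9.81×0.552×3.49×4.04 = 38.2.
q = √38.2 = 6.18 m²/s.
V₁ = q/y₁ = 6.18/0.552 = 11.2 m/s.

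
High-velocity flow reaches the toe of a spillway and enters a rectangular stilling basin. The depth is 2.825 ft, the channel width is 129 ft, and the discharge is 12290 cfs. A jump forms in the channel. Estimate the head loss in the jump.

q = Q/b = 12290/129 = 95.27 ft²/s; V₁ = q/y₁ = 33.72 ft/s. Fr₁ = V₁/√(g·y₁) = 3.536.
By Bélanger, y₂/y₁ = ½[√(1 + 8Fr₁²) − 1] = ½[√101.02 − 1] = 4.526.
y₂ = 4.526 × 2.825 = 12.78 ft.
V₂ = q/y₂ = 95.27/12.78 = 7.452 ft/s. E₁ = y₁ + V₁²/2g = 20.49 ft; E₂ = y₂ + V₂²/2g = 13.65 ft. ΔE = E₁ − E₂ = 6.839 ft.

ΔE = 6.839 ft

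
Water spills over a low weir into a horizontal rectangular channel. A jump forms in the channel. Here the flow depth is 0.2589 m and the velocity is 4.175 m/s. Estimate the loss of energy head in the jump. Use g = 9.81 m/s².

Fr₁ = V₁/√(g·y₁) = 4.175/√(9.81×0.2589) = 2.620.
From the momentum equation for a rectangular channel, y₂/y₁ = ½[√(1 + 8Fr₁²) − 1] = ½[√55.904 − 1] = 3.238.
y₂ = 3.238 × 0.2589 = 0.8384 m.
q = V₁·y₁ = 4.175 × 0.2589 = 1.081 m²/s. V₂ = q/y₂ = 1.081/0.8384 = 1.289 m/s. E₁ = y₁ + V₁²/2g = 1.147 m; E₂ = y₂ + V₂²/2g = 0.9231 m. ΔE = E₁ − E₂ = 0.2242 m.

ΔE = 0.2242 m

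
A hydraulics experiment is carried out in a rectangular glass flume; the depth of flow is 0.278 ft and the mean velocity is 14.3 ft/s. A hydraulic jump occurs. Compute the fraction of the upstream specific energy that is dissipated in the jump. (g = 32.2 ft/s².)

ΔE/E₁ = 0.471 (47.1%)

Fr₁ = V₁/√(g·y₁) = 14.3/√(32.2×0.278) = 4.78.
Conjugate-depth relation: y₂/y₁ = ½[√(1 + 8Fr₁²) − 1] = ½[√183.8 − 1] = 6.28.
y₂ = 6.28 × 0.278 = 1.75 ft.
E₁ = y₁ + V₁²/2g = 3.45 ft. ΔE = (y₂ − y₁)³/(4y₁y₂) = 1.63 ft. ΔE/E₁ = 1.63/3.45 = 0.471.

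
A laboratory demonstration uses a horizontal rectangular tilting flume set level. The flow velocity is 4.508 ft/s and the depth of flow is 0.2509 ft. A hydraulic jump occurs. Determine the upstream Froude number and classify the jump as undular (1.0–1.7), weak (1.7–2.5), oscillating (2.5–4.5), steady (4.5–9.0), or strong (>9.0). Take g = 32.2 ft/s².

Fr₁ = V₁/√(g·y₁) = 4.508/√(32.2×0.2509) = 1.586.
Fr₁ = 1.586 lies in the undular range.

Fr₁ = 1.586; undular jump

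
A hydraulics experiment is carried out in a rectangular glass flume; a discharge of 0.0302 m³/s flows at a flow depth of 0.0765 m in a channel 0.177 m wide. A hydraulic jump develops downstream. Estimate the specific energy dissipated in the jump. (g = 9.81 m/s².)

ΔE = 0.0620 m

q = Q/b = 0.0302/0.177 = 0.171 m²/s; V₁ = q/y₁ = 2.23 m/s. Fr₁ = V₁/√(g·y₁) = 2.57.
Conjugate-depth relation: y₂/y₁ = ½[√(1 + 8Fr₁²) − 1] = ½[√54.03 − 1] = 3.18.
y₂ = 3.18 × 0.0765 = 0.243 m.
Head loss: ΔE = (y₂ − y₁)³/(4y₁y₂) = (0.243 − 0.0765)³/(4×0.0765×0.243) = 0.00461/0.0743 = 0.0620 m.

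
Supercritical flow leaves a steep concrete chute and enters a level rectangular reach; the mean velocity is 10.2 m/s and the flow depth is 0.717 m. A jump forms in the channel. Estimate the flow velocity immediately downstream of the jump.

V₂ = 2.06 m/s

Fr₁ = V₁/√(g·y₁) = 10.2/√(9.81×0.717) = 3.85.
Bélanger equation: y₂/y₁ = ½[√(1 + 8Fr₁²) − 1] = ½[√119.3 − 1] = 4.96.
y₂ = 4.96 × 0.717 = 3.56 m.
q = V₁·y₁ = 10.2 × 0.717 = 7.31 m²/s.
V₂ = q/y₂ = 7.31/3.56 = 2.06 m/s.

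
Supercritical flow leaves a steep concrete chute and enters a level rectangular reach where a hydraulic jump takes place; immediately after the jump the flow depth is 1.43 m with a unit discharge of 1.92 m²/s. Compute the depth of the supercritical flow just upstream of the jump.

y₁ = 0.303 m

V₂ = q/y₂ = 1.92/1.43 = 1.34 m/s; Fr₂ = V₂/√(g·y₂) = 0.358.
From the momentum equation (using Fr₂), y₁/y₂ = ½[√(1 + 8Fr₂²) − 1] = ½[√2.028 − 1] = 0.212.
y₁ = 0.212 × 1.43 = 0.303 m.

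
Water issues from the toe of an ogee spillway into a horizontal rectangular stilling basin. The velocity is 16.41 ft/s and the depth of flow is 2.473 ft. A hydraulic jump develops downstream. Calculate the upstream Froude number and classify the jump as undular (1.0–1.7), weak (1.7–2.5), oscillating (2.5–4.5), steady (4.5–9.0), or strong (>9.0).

Fr₁ = V₁/√(g·y₁) = 16.41/√(32.2×2.473) = 1.839.
Fr₁ = 1.839 lies in the weak range.

Fr₁ = 1.839; weak jump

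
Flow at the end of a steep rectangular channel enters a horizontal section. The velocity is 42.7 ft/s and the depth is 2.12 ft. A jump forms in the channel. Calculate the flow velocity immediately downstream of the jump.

V₂ = 6.26 ft/s

Fr₁ = V₁/√(g·y₁) = 42.7/√(32.2×2.12) = 5.17.
By Bélanger, y₂/y₁ = ½[√(1 + 8Fr₁²) − 1] = ½[√214.7 − 1] = 6.83.
y₂ = 6.83 × 2.12 = 14.5 ft.
q = V₁·y₁ = 42.7 × 2.12 = 90.5 ft²/s.
V₂ = q/y₂ = 90.5/14.5 = 6.26 ft/s.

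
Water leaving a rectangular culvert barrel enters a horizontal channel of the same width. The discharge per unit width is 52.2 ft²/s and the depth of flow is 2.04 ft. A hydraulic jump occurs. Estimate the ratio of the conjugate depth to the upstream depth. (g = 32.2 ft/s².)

y₂/y₁ = 3.99

V₁ = q/y₁ = 52.2/2.04 = 25.6 ft/s. Fr₁ = V₁/√(g·y₁) = 25.6/√(32.2×2.04) = 3.16.
Bélanger equation: y₂/y₁ = ½[√(1 + 8Fr₁²) − 1] = ½[√80.74 − 1] = 3.99.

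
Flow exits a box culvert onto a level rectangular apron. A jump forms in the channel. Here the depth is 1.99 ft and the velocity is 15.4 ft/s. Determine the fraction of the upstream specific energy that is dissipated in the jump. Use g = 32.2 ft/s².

Fr₁ = V₁/√(g·y₁) = 15.4/√(32.2×1.99) = 1.92.
Conjugate-depth relation: y₂/y₁ = ½[√(1 + 8Fr₁²) − 1] = ½[√30.61 − 1] = 2.27.
y₂ = 2.27 × 1.99 = 4.51 ft.
E₁ = y₁ + V₁²/2g = 5.67 ft. ΔE = (y₂ − y₁)³/(4y₁y₂) = 0.446 ft. ΔE/E₁ = 0.446/5.67 = 0.0786.

ΔE/E₁ = 0.0786 (7.86%)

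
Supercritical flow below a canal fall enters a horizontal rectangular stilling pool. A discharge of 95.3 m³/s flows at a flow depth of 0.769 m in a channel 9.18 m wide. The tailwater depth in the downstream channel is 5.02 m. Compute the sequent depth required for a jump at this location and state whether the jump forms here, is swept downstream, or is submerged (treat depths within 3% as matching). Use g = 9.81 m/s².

q = Q/b = 95.3/9.18 = 10.4 m²/s; V₁ = q/y₁ = 13.5 m/s. Fr₁ = V₁/√(g·y₁) = 4.92.
From the momentum equation for a rectangular channel, y₂/y₁ = ½[√(1 + 8Fr₁²) − 1] = ½[√194.3 − 1] = 6.47.
y₂ = 6.47 × 0.769 = 4.97 m.
Tailwater y_tw = 5.02 m: y_tw ≈ y₂, so the jump forms here.

y₂ = 4.97 m; the jump forms here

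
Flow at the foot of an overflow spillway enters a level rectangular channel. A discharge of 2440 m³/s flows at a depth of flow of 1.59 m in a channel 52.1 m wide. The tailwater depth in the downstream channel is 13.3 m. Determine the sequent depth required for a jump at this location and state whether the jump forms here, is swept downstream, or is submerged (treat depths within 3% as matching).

y₂ = 16.0 m; the jump is swept downstream

q = Q/b = 2440/52.1 = 46.8 m²/s; V₁ = q/y₁ = 29.5 m/s. Fr₁ = V₁/√(g·y₁) = 7.46.
Bélanger equation: y₂/y₁ = ½[√(1 + 8Fr₁²) − 1] = ½[√446.0 − 1] = 10.1.
y₂ = 10.1 × 1.59 = 16.0 m.
Tailwater y_tw = 13.3 m: y_tw < y₂, so the jump is swept downstream.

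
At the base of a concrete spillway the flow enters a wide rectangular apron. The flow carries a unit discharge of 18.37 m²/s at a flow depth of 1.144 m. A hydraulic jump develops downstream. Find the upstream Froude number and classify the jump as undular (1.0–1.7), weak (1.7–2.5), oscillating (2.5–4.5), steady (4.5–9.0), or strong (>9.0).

Fr₁ = 4.793; steady jump

V₁ = q/y₁ = 18.37/1.144 = 16.06 m/s. Fr₁ = V₁/√(g·y₁) = 16.06/√(9.81×1.144) = 4.793.
Fr₁ = 4.793 lies in the steady range.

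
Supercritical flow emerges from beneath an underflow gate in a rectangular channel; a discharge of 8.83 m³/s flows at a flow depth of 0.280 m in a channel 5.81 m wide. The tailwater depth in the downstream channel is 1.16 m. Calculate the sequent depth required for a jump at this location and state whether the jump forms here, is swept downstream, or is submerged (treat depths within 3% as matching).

y₂ = 1.16 m; the jump forms here

q = Q/b = 8.83/5.81 = 1.52 m²/s; V₁ = q/y₁ = 5.43 m/s. Fr₁ = V₁/√(g·y₁) = 3.28.
By Bélanger, y₂/y₁ = ½[√(1 + 8Fr₁²) − 1] = ½[√86.81 − 1] = 4.16.
y₂ = 4.16 × 0.280 = 1.16 m.
Tailwater y_tw = 1.16 m: y_tw ≈ y₂, so the jump forms here.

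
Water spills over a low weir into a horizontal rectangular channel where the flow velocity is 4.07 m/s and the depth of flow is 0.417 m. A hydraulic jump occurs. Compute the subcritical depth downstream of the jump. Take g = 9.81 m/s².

y₂ = 0.996 m

Fr₁ = V₁/√(g·y₁) = 4.07/√(9.81×0.417) = 2.01.
By Bélanger, y₂/y₁ = ½[√(1 + 8Fr₁²) − 1] = ½[√33.39 − 1] = 2.39.
y₂ = 2.39 × 0.417 = 0.996 m.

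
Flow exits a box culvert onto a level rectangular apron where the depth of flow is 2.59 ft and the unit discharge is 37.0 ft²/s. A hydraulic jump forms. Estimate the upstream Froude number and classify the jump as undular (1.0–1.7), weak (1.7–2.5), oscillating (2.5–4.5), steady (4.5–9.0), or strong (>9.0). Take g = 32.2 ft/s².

V₁ = q/y₁ = 37.0/2.59 = 14.3 ft/s. Fr₁ = V₁/√(g·y₁) = 14.3/√(32.2×2.59) = 1.56.
Fr₁ = 1.56 lies in the undular range.

Fr₁ = 1.56; undular jump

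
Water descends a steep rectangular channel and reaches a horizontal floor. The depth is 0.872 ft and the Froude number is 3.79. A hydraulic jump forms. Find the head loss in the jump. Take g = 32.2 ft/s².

ΔE = 2.61 ft

Fr₁ = 3.79 (given).
By Bélanger, y₂/y₁ = ½[√(1 + 8Fr₁²) − 1] = ½[√115.9 − 1] = 4.88.
y₂ = 4.88 × 0.872 = 4.26 ft.
V₁ = Fr₁·√(g·y₁) = 3.79×√(32.2×0.872) = 20.1 ft/s; q = V₁·y₁ = 17.5 ft²/s. V₂ = q/y₂ = 17.5/4.26 = 4.11 ft/s. E₁ = y₁ + V₁²/2g = 7.13 ft; E₂ = y₂ + V₂²/2g = 4.52 ft. ΔE = E₁ − E₂ = 2.61 ft.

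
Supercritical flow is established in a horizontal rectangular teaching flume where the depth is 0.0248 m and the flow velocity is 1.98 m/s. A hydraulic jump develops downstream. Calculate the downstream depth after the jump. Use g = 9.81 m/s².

y₂ = 0.129 m

Fr₁ = V₁/√(g·y₁) = 1.98/√(9.81×0.0248) = 4.01.
Conjugate-depth relation: y₂/y₁ = ½[√(1 + 8Fr₁²) − 1] = ½[√129.9 − 1] = 5.20.
y₂ = 5.20 × 0.0248 = 0.129 m.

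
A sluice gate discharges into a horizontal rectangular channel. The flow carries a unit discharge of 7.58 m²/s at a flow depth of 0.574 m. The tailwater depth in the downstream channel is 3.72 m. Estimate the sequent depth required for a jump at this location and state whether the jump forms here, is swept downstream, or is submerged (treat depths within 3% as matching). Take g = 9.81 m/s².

y₂ = 4.24 m; the jump is swept downstream

V₁ = q/y₁ = 7.58/0.574 = 13.2 m/s. Fr₁ = V₁/√(g·y₁) = 13.2/√(9.81×0.574) = 5.57.
Bélanger equation: y₂/y₁ = ½[√(1 + 8Fr₁²) − 1] = ½[√248.8 − 1] = 7.39.
y₂ = 7.39 × 0.574 = 4.24 m.
Tailwater y_tw = 3.72 m: y_tw < y₂, so the jump is swept downstream.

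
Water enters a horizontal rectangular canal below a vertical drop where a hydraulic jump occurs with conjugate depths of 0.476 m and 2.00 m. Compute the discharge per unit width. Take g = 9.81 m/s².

For a rectangular channel the momentum equation gives q² = ½·g·y₁·y₂·(y₁ + y₂) = ½×9.81×0.476×2.00×2.48 = 11.6.
q = √11.6 = 3.40 m²/s.

q = 3.40 m²/s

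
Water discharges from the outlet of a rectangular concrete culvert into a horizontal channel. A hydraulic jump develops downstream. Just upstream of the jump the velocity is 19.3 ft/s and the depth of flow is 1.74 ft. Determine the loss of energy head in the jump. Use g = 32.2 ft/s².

Fr₁ = V₁/√(g·y₁) = 19.3/√(32.2×1.74) = 2.58.
Bélanger equation: y₂/y₁ = ½[√(1 + 8Fr₁²) − 1] = ½[√54.19 − 1] = 3.18.
y₂ = 3.18 × 1.74 = 5.53 ft.
Head loss: ΔE = (y₂ − y₁)³/(4y₁y₂) = (5.53 − 1.74)³/(4×1.74×5.53) = 54.6/38.5 = 1.42 ft.

ΔE = 1.42 ft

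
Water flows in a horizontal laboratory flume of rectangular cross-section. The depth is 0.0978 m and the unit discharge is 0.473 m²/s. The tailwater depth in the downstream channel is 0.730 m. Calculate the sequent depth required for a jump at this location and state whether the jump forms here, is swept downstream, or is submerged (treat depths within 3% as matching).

y₂ = 0.636 m; the jump is submerged

V₁ = q/y₁ = 0.473/0.0978 = 4.84 m/s. Fr₁ = V₁/√(g·y₁) = 4.84/√(9.81×0.0978) = 4.94.
Bélanger equation: y₂/y₁ = ½[√(1 + 8Fr₁²) − 1] = ½[√196.0 − 1] = 6.50.
y₂ = 6.50 × 0.0978 = 0.636 m.
Tailwater y_tw = 0.730 m: y_tw > y₂, so the jump is submerged.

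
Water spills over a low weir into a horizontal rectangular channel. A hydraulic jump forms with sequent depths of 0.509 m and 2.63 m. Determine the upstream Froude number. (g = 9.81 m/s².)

Fr₁ = 3.99

For a rectangular channel the momentum equation gives q² = ½·g·y₁·y₂·(y₁ + y₂) = ½×9.81×0.509×2.63×3.14 = 20.6.
q = √20.6 = 4.54 m²/s.
V₁ = q/y₁ = 8.92 m/s; Fr₁ = V₁/√(g·y₁) = 3.99.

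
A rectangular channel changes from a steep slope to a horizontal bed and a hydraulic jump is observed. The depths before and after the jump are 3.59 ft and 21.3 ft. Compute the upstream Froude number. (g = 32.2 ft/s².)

For a rectangular channel the momentum equation gives q² = ½·g·y₁·y₂·(y₁ + y₂) = ½×32.2×3.59×21.3×24.9 = 30643.
q = √30643 = 175 ft²/s.
V₁ = q/y₁ = 48.8 ft/s; Fr₁ = V₁/√(g·y₁) = 4.54.

Fr₁ = 4.54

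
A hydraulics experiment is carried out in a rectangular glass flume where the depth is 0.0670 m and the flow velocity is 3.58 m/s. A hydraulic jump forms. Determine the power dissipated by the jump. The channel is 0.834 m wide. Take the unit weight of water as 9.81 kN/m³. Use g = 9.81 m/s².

Fr₁ = V₁/√(g·y₁) = 3.58/√(9.81×0.0670) = 4.42.
Bélanger equation: y₂/y₁ = ½[√(1 + 8Fr₁²) − 1] = ½[√157.0 − 1] = 5.76.
y₂ = 5.76 × 0.0670 = 0.386 m.
q = V₁·y₁ = 3.58 × 0.0670 = 0.240 m²/s. V₂ = q/y₂ = 0.240/0.386 = 0.621 m/s. E₁ = y₁ + V₁²/2g = 0.720 m; E₂ = y₂ + V₂²/2g = 0.406 m. ΔE = E₁ − E₂ = 0.314 m.
Q = q·b = 0.240 × 0.834 = 0.200 m³/s. P = γ·Q·ΔE = 9.81 × 0.200 × 0.314 = 0.617 kW.

P = 0.617 kW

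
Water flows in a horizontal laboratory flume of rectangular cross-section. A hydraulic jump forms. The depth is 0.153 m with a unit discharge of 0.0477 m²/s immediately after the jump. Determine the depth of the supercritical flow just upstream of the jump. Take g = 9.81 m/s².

y₁ = 0.0178 m

V₂ = q/y₂ = 0.0477/0.153 = 0.312 m/s; Fr₂ = V₂/√(g·y₂) = 0.254.
Applying the sequent-depth relation in reverse, y₁/y₂ = ½[√(1 + 8Fr₂²) − 1] = ½[√1.518 − 1] = 0.116.
y₁ = 0.116 × 0.153 = 0.0178 m.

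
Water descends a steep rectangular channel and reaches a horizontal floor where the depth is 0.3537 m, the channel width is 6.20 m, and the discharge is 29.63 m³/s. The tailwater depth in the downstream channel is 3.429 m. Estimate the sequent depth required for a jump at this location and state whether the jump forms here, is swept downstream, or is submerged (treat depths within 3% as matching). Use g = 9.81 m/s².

y₂ = 3.456 m; the jump forms here

q = Q/b = 29.63/6.20 = 4.779 m²/s; V₁ = q/y₁ = 13.51 m/s. Fr₁ = V₁/√(g·y₁) = 7.254.
Conjugate-depth relation: y₂/y₁ = ½[√(1 + 8Fr₁²) − 1] = ½[√421.92 − 1] = 9.770.
y₂ = 9.770 × 0.3537 = 3.456 m.
Tailwater y_tw = 3.429 m: y_tw ≈ y₂, so the jump forms here.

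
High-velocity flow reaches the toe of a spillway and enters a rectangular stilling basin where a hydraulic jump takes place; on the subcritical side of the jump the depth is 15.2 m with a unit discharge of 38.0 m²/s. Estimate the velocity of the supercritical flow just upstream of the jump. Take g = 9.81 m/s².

V₁ = 32.1 m/s

V₂ = q/y₂ = 38.0/15.2 = 2.50 m/s; Fr₂ = V₂/√(g·y₂) = 0.205.
From the momentum equation (using Fr₂), y₁/y₂ = ½[√(1 + 8Fr₂²) − 1] = ½[√1.335 − 1] = 0.0778.
y₁ = 0.0778 × 15.2 = 1.18 m.
V₁ = q/y₁ = 38.0/1.18 = 32.1 m/s.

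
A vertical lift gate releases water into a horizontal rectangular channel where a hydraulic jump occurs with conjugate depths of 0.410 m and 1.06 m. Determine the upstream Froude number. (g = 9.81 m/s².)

For a rectangular channel the momentum equation gives q² = ½·g·y₁·y₂·(y₁ + y₂) = ½×9.81×0.410×1.06×1.47 = 3.13.
q = √3.13 = 1.77 m²/s.
V₁ = q/y₁ = 4.32 m/s; Fr₁ = V₁/√(g·y₁) = 2.15.

Fr₁ = 2.15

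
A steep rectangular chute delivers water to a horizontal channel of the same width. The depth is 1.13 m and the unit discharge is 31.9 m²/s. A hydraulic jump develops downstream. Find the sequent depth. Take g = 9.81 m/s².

y₂ = 13.0 m

V₁ = q/y₁ = 31.9/1.13 = 28.2 m/s. Fr₁ = V₁/√(g·y₁) = 28.2/√(9.81×1.13) = 8.48.
Conjugate-depth relation: y₂/y₁ = ½[√(1 + 8Fr₁²) − 1] = ½[√576.1 − 1] = 11.5.
y₂ = 11.5 × 1.13 = 13.0 m.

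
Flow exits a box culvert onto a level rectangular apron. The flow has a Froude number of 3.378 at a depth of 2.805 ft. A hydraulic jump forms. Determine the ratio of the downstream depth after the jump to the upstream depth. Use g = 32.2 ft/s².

Fr₁ = 3.378 (given).
Conjugate-depth relation: y₂/y₁ = ½[√(1 + 8Fr₁²) − 1] = ½[√92.287 − 1] = 4.303.

y₂/y₁ = 4.303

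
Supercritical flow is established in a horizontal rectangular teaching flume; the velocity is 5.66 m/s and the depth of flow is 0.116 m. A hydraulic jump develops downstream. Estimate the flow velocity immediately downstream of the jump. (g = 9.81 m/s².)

Fr₁ = V₁/√(g·y₁) = 5.66/√(9.81×0.116) = 5.31.
Bélanger equation: y₂/y₁ = ½[√(1 + 8Fr₁²) − 1] = ½[√226.2 − 1] = 7.02.
y₂ = 7.02 × 0.116 = 0.814 m.
q = V₁·y₁ = 5.66 × 0.116 = 0.657 m²/s.
V₂ = q/y₂ = 0.657/0.814 = 0.806 m/s.

V₂ = 0.806 m/s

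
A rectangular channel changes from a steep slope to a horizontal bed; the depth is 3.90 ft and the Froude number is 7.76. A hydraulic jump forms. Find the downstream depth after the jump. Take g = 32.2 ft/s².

y₂ = 40.9 ft

Fr₁ = 7.76 (given).
Bélanger equation: y₂/y₁ = ½[√(1 + 8Fr₁²) − 1] = ½[√482.7 − 1] = 10.5.
y₂ = 10.5 × 3.90 = 40.9 ft.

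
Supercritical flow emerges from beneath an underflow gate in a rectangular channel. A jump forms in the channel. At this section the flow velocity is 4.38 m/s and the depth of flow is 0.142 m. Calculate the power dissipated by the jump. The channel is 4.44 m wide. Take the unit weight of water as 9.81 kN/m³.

Fr₁ = V₁/√(g·y₁) = 4.38/√(9.81×0.142) = 3.71.
Bélanger equation: y₂/y₁ = ½[√(1 + 8Fr₁²) − 1] = ½[√111.2 − 1] = 4.77.
y₂ = 4.77 × 0.142 = 0.678 m.
q = V₁·y₁ = 4.38 × 0.142 = 0.622 m²/s. V₂ = q/y₂ = 0.622/0.678 = 0.918 m/s. E₁ = y₁ + V₁²/2g = 1.12 m; E₂ = y₂ + V₂²/2g = 0.721 m. ΔE = E₁ − E₂ = 0.399 m.
Q = q·b = 0.622 × 4.44 = 2.76 m³/s. P = γ·Q·ΔE = 9.81 × 2.76 × 0.399 = 10.8 kW.

P = 10.8 kW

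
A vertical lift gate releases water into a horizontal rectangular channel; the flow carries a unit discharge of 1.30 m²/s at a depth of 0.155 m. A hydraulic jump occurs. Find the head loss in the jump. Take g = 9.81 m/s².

ΔE = 2.28 m

V₁ = q/y₁ = 1.30/0.155 = 8.39 m/s. Fr₁ = V₁/√(g·y₁) = 8.39/√(9.81×0.155) = 6.80.
Sequent-depth ratio: y₂/y₁ = ½[√(1 + 8Fr₁²) − 1] = ½[√371.1 − 1] = 9.13.
y₂ = 9.13 × 0.155 = 1.42 m.
Head loss: ΔE = (y₂ − y₁)³/(4y₁y₂) = (1.42 − 0.155)³/(4×0.155×1.42) = 2.00/0.878 = 2.28 m.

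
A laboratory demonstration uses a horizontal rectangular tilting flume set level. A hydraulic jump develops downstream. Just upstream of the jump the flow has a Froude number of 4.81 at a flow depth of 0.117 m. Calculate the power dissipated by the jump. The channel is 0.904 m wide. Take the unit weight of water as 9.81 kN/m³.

P = 3.73 kW

Fr₁ = 4.81 (given).
Sequent-depth ratio: y₂/y₁ = ½[√(1 + 8Fr₁²) − 1] = ½[√186.1 − 1] = 6.32.
y₂ = 6.32 × 0.117 = 0.740 m.
Head loss: ΔE = (y₂ − y₁)³/(4y₁y₂) = (0.740 − 0.117)³/(4×0.117×0.740) = 0.241/0.346 = 0.697 m.
V₁ = Fr₁·√(g·y₁) = 4.81×√(9.81×0.117) = 5.15 m/s; q = V₁·y₁ = 0.603 m²/s. Q = q·b = 0.603 × 0.904 = 0.545 m³/s. P = γ·Q·ΔE = 9.81 × 0.545 × 0.697 = 3.73 kW.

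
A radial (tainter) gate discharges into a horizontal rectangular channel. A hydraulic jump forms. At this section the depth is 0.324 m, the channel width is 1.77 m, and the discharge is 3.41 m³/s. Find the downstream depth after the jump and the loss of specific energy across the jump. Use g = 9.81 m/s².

y₂ = 1.37 m; ΔE = 0.651 m

q = Q/b = 3.41/1.77 = 1.93 m²/s; V₁ = q/y₁ = 5.95 m/s. Fr₁ = V₁/√(g·y₁) = 3.34.
Bélanger equation: y₂/y₁ = ½[√(1 + 8Fr₁²) − 1] = ½[√89.99 − 1] = 4.24.
y₂ = 4.24 × 0.324 = 1.37 m.
Head loss: ΔE = (y₂ − y₁)³/(4y₁y₂) = (1.37 − 0.324)³/(4×0.324×1.37) = 1.16/1.78 = 0.651 m.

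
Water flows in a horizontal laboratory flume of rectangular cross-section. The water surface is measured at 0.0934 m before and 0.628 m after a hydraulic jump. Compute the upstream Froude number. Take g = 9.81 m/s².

For a rectangular channel the momentum equation gives q² = ½·g·y₁·y₂·(y₁ + y₂) = ½×9.81×0.0934×0.628×0.721 = 0.208.
q = √0.208 = 0.456 m²/s.
V₁ = q/y₁ = 4.88 m/s; Fr₁ = V₁/√(g·y₁) = 5.10.

Fr₁ = 5.10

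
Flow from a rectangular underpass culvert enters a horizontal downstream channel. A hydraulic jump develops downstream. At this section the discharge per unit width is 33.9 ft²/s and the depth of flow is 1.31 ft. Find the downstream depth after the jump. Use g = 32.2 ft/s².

y₂ = 6.76 ft

V₁ = q/y₁ = 33.9/1.31 = 25.9 ft/s. Fr₁ = V₁/√(g·y₁) = 25.9/√(32.2×1.31) = 3.98.
Sequent-depth ratio: y₂/y₁ = ½[√(1 + 8Fr₁²) − 1] = ½[√128.0 − 1] = 5.16.
y₂ = 5.16 × 1.31 = 6.76 ft.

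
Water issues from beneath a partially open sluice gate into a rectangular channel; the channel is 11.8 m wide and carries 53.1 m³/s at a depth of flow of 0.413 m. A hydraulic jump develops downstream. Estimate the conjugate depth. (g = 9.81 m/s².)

q = Q/b = 53.1/11.8 = 4.50 m²/s; V₁ = q/y₁ = 10.9 m/s. Fr₁ = V₁/√(g·y₁) = 5.41.
From the momentum equation for a rectangular channel, y₂/y₁ = ½[√(1 + 8Fr₁²) − 1] = ½[√235.4 − 1] = 7.17.
y₂ = 7.17 × 0.413 = 2.96 m.

y₂ = 2.96 m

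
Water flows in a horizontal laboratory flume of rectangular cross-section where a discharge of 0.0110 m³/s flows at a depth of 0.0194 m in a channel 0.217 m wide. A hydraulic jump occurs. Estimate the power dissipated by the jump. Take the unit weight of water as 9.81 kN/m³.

q = Q/b = 0.0110/0.217 = 0.0507 m²/s; V₁ = q/y₁ = 2.61 m/s. Fr₁ = V₁/√(g·y₁) = 5.99.
Bélanger equation: y₂/y₁ = ½[√(1 + 8Fr₁²) − 1] = ½[√288.0 − 1] = 7.99.
y₂ = 7.99 × 0.0194 = 0.155 m.
Head loss: ΔE = (y₂ − y₁)³/(4y₁y₂) = (0.155 − 0.0194)³/(4×0.0194×0.155) = 0.00249/0.0120 = 0.207 m.
P = γ·Q·ΔE = 9.81 × 0.0110 × 0.207 = 0.0223 kW.

P = 0.0223 kW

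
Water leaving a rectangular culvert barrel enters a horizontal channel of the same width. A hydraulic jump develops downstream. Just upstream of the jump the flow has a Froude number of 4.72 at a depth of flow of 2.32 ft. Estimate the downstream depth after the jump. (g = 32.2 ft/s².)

Fr₁ = 4.72 (given).
By Bélanger, y₂/y₁ = ½[√(1 + 8Fr₁²) − 1] = ½[√179.2 − 1] = 6.19.
y₂ = 6.19 × 2.32 = 14.4 ft.

y₂ = 14.4 ft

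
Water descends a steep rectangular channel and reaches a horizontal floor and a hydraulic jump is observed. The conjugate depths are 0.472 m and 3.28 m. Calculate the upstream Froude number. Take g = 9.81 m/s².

Fr₁ = 5.26

For a rectangular channel the momentum equation gives q² = ½·g·y₁·y₂·(y₁ + y₂) = ½×9.81×0.472×3.28×3.75 = 28.5.
q = √28.5 = 5.34 m²/s.
V₁ = q/y₁ = 11.3 m/s; Fr₁ = V₁/√(g·y₁) = 5.26.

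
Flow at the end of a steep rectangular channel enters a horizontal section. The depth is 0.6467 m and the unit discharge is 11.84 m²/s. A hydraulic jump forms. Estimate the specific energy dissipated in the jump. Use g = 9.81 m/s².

ΔE = 11.22 m

V₁ = q/y₁ = 11.84/0.6467 = 18.31 m/s. Fr₁ = V₁/√(g·y₁) = 18.31/√(9.81×0.6467) = 7.269.
Sequent-depth ratio: y₂/y₁ = ½[√(1 + 8Fr₁²) − 1] = ½[√423.68 − 1] = 9.792.
y₂ = 9.792 × 0.6467 = 6.332 m.
Head loss: ΔE = (y₂ − y₁)³/(4y₁y₂) = (6.332 − 0.6467)³/(4×0.6467×6.332) = 183.8/16.38 = 11.22 m.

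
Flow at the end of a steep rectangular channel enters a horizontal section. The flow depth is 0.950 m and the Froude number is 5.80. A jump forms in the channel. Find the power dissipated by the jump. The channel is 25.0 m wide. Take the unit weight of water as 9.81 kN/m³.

P = 38485 kW

Fr₁ = 5.80 (given).
Conjugate-depth relation: y₂/y₁ = ½[√(1 + 8Fr₁²) − 1] = ½[√270.1 − 1] = 7.72.
y₂ = 7.72 × 0.950 = 7.33 m.
V₁ = Fr₁·√(g·y₁) = 5.80×√(9.81×0.950) = 17.7 m/s; q = V₁·y₁ = 16.8 m²/s. V₂ = q/y₂ = 16.8/7.33 = 2.29 m/s. E₁ = y₁ + V₁²/2g = 16.9 m; E₂ = y₂ + V₂²/2g = 7.60 m. ΔE = E₁ − E₂ = 9.33 m.
Q = q·b = 16.8 × 25.0 = 421 m³/s. P = γ·Q·ΔE = 9.81 × 421 × 9.33 = 38485 kW.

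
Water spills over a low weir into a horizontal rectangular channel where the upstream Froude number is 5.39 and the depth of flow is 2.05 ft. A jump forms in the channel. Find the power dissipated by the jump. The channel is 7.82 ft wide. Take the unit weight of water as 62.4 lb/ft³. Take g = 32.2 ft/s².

Fr₁ = 5.39 (given).
Bélanger equation: y₂/y₁ = ½[√(1 + 8Fr₁²) − 1] = ½[√233.4 − 1] = 7.14.
y₂ = 7.14 × 2.05 = 14.6 ft.
Head loss: ΔE = (y₂ − y₁)³/(4y₁y₂) = (14.6 − 2.05)³/(4×2.05×14.6) = 1993/120 = 16.6 ft.
V₁ = Fr₁·√(g·y₁) = 5.39×√(32.2×2.05) = 43.8 ft/s; q = V₁·y₁ = 89.8 ft²/s. Q = q·b = 89.8 × 7.82 = 702 cfs. P = γ·Q·ΔE/550 = 62.4 × 702 × 16.6 / 550 = 1323 hp.

P = 1323 hp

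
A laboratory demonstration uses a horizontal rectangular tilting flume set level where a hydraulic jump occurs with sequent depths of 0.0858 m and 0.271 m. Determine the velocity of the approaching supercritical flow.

V₁ = 2.35 m/s

For a rectangular channel the momentum equation gives q² = ½·g·y₁·y₂·(y₁ + y₂) = ½×9.81×0.0858×0.271×0.357 = 0.0407.
q = √0.0407 = 0.202 m²/s.
V₁ = q/y₁ = 0.202/0.0858 = 2.35 m/s.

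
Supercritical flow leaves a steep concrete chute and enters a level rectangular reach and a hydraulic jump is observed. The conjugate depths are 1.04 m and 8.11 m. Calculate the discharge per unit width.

For a rectangular channel the momentum equation gives q² = ½·g·y₁·y₂·(y₁ + y₂) = ½×9.81×1.04×8.11×9.15 = 379.
q = √379 = 19.5 m²/s.

q = 19.5 m²/s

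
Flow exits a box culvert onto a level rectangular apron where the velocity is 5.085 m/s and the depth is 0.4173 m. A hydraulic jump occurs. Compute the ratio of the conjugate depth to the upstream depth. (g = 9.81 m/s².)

y₂/y₁ = 3.089

Fr₁ = V₁/√(g·y₁) = 5.085/√(9.81×0.4173) = 2.513.
Bélanger equation: y₂/y₁ = ½[√(1 + 8Fr₁²) − 1] = ½[√51.531 − 1] = 3.089.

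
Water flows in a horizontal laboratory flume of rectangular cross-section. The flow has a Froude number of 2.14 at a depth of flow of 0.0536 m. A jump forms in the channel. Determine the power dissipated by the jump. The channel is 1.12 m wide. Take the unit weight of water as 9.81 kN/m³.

Fr₁ = 2.14 (given).
Sequent-depth ratio: y₂/y₁ = ½[√(1 + 8Fr₁²) − 1] = ½[√37.64 − 1] = 2.57.
y₂ = 2.57 × 0.0536 = 0.138 m.
V₁ = Fr₁·√(g·y₁) = 2.14×√(9.81×0.0536) = 1.55 m/s; q = V₁·y₁ = 0.0832 m²/s. V₂ = q/y₂ = 0.0832/0.138 = 0.604 m/s. E₁ = y₁ + V₁²/2g = 0.176 m; E₂ = y₂ + V₂²/2g = 0.156 m. ΔE = E₁ − E₂ = 0.0201 m.
Q = q·b = 0.0832 × 1.12 = 0.0932 m³/s. P = γ·Q·ΔE = 9.81 × 0.0932 × 0.0201 = 0.0184 kW.

P = 0.0184 kW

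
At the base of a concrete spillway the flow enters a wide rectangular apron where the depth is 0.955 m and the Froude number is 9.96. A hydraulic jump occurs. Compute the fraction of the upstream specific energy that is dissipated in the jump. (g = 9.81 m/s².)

Fr₁ = 9.96 (given).
By Bélanger, y₂/y₁ = ½[√(1 + 8Fr₁²) − 1] = ½[√794.6 − 1] = 13.6.
y₂ = 13.6 × 0.955 = 13.0 m.
E₁ = y₁(1 + Fr₁²/2) = 0.955×(1 + 9.96²/2) = 48.3 m. ΔE = (y₂ − y₁)³/(4y₁y₂) = 35.1 m. ΔE/E₁ = 35.1/48.3 = 0.726.

ΔE/E₁ = 0.726 (72.6%)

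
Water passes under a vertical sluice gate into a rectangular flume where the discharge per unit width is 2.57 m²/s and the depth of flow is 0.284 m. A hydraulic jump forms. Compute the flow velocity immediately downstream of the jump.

V₂ = 1.26 m/s

V₁ = q/y₁ = 2.57/0.284 = 9.05 m/s. Fr₁ = V₁/√(g·y₁) = 9.05/√(9.81×0.284) = 5.42.
From the momentum equation for a rectangular channel, y₂/y₁ = ½[√(1 + 8Fr₁²) − 1] = ½[√236.1 − 1] = 7.18.
y₂ = 7.18 × 0.284 = 2.04 m.
V₂ = q/y₂ = 2.57/2.04 = 1.26 m/s.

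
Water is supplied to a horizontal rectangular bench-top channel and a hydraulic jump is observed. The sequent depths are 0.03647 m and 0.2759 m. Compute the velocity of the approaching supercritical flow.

For a rectangular channel the momentum equation gives q² = ½·g·y₁·y₂·(y₁ + y₂) = ½×9.81×0.03647×0.2759×0.3124 = 0.01542.
q = √0.01542 = 0.1242 m²/s.
V₁ = q/y₁ = 0.1242/0.03647 = 3.405 m/s.

V₁ = 3.405 m/s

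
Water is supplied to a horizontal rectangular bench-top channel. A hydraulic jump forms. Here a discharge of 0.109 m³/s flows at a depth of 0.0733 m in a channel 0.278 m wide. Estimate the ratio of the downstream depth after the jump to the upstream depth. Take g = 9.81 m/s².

y₂/y₁ = 8.43

q = Q/b = 0.109/0.278 = 0.392 m²/s; V₁ = q/y₁ = 5.35 m/s. Fr₁ = V₁/√(g·y₁) = 6.31.
Sequent-depth ratio: y₂/y₁ = ½[√(1 + 8Fr₁²) − 1] = ½[√319.3 − 1] = 8.43.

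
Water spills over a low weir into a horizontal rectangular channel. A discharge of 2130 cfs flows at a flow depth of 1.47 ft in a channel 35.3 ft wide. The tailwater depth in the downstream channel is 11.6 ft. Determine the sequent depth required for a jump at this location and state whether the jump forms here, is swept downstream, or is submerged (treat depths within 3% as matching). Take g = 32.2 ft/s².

y₂ = 11.7 ft; the jump forms here

q = Q/b = 2130/35.3 = 60.3 ft²/s; V₁ = q/y₁ = 41.0 ft/s. Fr₁ = V₁/√(g·y₁) = 5.97.
Sequent-depth ratio: y₂/y₁ = ½[√(1 + 8Fr₁²) − 1] = ½[√285.8 − 1] = 7.95.
y₂ = 7.95 × 1.47 = 11.7 ft.
Tailwater y_tw = 11.6 ft: y_tw ≈ y₂, so the jump forms here.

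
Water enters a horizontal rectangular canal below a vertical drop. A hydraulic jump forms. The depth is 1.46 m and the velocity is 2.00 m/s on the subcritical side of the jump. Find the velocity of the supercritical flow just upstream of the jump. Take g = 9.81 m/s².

V₁ = 5.01 m/s

Fr₂ = V₂/√(g·y₂) = 2.00/√(9.81×1.46) = 0.528.
Applying the sequent-depth relation in reverse, y₁/y₂ = ½[√(1 + 8Fr₂²) − 1] = ½[√3.234 − 1] = 0.399.
y₁ = 0.399 × 1.46 = 0.583 m.
V₁ = q/y₁ = 2.92/0.583 = 5.01 m/s.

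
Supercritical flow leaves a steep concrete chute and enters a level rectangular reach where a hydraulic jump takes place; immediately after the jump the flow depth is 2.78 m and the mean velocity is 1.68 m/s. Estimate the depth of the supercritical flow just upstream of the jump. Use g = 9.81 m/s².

y₁ = 0.489 m

Fr₂ = V₂/√(g·y₂) = 1.68/√(9.81×2.78) = 0.322.
From the momentum equation (using Fr₂), y₁/y₂ = ½[√(1 + 8Fr₂²) − 1] = ½[√1.828 − 1] = 0.176.
y₁ = 0.176 × 2.78 = 0.489 m.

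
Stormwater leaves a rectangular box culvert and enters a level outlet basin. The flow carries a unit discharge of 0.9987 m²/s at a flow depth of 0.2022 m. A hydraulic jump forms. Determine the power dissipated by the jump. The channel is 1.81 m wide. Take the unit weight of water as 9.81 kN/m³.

P = 8.458 kW

V₁ = q/y₁ = 0.9987/0.2022 = 4.939 m/s. Fr₁ = V₁/√(g·y₁) = 4.939/√(9.81×0.2022) = 3.507.
Sequent-depth ratio: y₂/y₁ = ½[√(1 + 8Fr₁²) − 1] = ½[√99.389 − 1] = 4.485.
y₂ = 4.485 × 0.2022 = 0.9068 m.
V₂ = q/y₂ = 0.9987/0.9068 = 1.101 m/s. E₁ = y₁ + V₁²/2g = 1.446 m; E₂ = y₂ + V₂²/2g = 0.9686 m. ΔE = E₁ − E₂ = 0.4770 m.
Q = q·b = 0.9987 × 1.81 = 1.808 m³/s. P = γ·Q·ΔE = 9.81 × 1.808 × 0.4770 = 8.458 kW.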